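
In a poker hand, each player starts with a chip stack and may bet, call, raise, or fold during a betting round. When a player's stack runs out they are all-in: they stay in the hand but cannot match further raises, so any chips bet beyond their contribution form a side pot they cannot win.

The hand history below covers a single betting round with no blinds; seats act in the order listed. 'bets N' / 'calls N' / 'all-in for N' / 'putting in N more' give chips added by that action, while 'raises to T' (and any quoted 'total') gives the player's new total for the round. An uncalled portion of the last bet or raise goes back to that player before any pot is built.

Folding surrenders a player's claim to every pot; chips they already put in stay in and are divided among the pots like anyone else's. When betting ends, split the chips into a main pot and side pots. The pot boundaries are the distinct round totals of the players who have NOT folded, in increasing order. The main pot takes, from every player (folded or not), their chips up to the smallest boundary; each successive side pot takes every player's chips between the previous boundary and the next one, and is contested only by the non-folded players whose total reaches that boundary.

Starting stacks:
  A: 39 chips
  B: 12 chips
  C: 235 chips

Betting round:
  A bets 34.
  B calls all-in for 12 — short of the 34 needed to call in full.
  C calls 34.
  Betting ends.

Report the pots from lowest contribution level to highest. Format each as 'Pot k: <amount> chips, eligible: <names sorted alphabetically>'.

Contributions: A=34, B=12, C=34
Pot levels (distinct totals of non-folded players): 12, 34
Layer 1-12: 12 each from A, B, C = 12*3 = 36 chips; eligible A, B, C
Layer 13-34: 22 each from A, C = 22*2 = 44 chips; eligible A, C

Pot 1: 36 chips, eligible: A, B, C
Pot 2: 44 chips, eligible: A, C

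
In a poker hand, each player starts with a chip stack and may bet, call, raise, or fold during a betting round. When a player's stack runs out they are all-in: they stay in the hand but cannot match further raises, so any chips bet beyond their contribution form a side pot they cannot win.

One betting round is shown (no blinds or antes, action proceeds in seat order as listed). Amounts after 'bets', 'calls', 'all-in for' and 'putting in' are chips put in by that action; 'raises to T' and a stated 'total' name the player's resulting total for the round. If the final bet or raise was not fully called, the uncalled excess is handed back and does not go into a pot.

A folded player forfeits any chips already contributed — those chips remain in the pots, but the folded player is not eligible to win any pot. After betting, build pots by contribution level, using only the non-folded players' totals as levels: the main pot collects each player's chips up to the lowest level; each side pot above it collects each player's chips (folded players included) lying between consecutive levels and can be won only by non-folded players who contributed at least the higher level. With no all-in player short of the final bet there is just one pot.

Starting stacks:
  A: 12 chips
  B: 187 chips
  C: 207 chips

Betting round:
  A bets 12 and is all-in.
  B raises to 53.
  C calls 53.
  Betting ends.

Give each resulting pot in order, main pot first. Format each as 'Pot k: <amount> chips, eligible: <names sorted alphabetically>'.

Contributions: A=12, B=53, C=53
Pot levels (distinct totals of non-folded players): 12, 53
Layer 1-12: 12 each from A, B, C = 12*3 = 36 chips; eligible A, B, C
Layer 13-53: 41 each from B, C = 41*2 = 82 chips; eligible B, C

Pot 1: 36 chips, eligible: A, B, C
Pot 2: 82 chips, eligible: B, C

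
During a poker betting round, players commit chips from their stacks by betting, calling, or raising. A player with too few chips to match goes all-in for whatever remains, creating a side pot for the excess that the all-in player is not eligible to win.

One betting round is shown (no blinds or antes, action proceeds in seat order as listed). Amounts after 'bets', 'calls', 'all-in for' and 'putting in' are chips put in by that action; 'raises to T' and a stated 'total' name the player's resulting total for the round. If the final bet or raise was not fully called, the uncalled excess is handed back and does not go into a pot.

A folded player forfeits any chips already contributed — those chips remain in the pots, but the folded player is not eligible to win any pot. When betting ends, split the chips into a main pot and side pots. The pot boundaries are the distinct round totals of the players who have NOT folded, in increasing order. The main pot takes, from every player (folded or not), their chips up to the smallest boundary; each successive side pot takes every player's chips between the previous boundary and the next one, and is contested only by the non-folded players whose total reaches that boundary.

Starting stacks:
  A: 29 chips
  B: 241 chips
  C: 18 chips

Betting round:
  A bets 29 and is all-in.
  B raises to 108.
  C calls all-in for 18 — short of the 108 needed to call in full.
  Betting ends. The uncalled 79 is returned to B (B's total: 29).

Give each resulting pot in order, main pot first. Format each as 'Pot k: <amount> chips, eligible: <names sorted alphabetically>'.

Contributions (after 79 returned to B): A=29, B=29, C=18
Pot levels (distinct totals of non-folded players): 18, 29
Layer 1-18: 18 each from A, B, C = 18*3 = 54 chips; eligible A, B, C
Layer 19-29: 11 each from A, B = 11*2 = 22 chips; eligible A, B

Pot 1: 54 chips, eligible: A, B, C
Pot 2: 22 chips, eligible: A, B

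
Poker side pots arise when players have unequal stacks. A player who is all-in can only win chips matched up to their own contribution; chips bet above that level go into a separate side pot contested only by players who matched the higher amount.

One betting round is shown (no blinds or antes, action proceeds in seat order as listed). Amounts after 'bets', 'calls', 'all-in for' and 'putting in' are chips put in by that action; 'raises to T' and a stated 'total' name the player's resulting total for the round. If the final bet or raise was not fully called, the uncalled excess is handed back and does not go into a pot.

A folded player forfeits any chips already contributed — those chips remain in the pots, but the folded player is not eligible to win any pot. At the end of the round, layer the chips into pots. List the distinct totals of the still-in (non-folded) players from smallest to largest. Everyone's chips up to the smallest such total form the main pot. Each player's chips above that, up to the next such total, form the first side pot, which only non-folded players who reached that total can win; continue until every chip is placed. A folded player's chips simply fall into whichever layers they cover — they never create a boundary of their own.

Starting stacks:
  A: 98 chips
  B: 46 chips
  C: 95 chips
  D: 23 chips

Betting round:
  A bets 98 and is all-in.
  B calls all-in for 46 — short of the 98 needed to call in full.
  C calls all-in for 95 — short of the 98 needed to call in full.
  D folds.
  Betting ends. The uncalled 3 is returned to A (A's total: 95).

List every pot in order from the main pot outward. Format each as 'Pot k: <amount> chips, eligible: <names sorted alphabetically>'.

Contributions (after 3 returned to A): A=95, B=46, C=95
Folded: D
Pot levels (distinct totals of non-folded players): 46, 95
Layer 1-46: 46 each from A, B, C = 46*3 = 138 chips; eligible A, B, C
Layer 47-95: 49 each from A, C = 49*2 = 98 chips; eligible A, C

Pot 1: 138 chips, eligible: A, B, C
Pot 2: 98 chips, eligible: A, C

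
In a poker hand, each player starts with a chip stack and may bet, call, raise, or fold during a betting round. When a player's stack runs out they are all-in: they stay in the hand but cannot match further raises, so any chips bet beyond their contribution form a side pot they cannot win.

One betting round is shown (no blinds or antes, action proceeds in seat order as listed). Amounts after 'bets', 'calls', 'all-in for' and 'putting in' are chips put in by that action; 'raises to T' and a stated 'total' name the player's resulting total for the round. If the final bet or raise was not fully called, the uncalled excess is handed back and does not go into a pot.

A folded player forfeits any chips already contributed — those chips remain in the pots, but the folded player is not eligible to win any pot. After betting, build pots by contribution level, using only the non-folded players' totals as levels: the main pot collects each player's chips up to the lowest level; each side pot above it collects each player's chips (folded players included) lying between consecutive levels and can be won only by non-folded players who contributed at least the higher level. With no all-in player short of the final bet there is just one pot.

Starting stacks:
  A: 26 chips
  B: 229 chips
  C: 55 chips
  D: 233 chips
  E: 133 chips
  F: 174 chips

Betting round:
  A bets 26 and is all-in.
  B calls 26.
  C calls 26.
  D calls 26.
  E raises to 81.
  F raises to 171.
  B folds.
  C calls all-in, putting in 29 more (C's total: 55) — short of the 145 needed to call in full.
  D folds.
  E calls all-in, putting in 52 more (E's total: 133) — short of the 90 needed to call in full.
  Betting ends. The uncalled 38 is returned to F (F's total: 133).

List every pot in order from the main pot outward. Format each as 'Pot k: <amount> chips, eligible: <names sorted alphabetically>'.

Contributions (after 38 returned to F): A=26, B=26, C=55, D=26, E=133, F=133
Folded: B, D
Pot levels (distinct totals of non-folded players): 26, 55, 133
Layer 1-26: 26 each from A, B, C, D, E, F = 26*6 = 156 chips; eligible A, C, E, F
Layer 27-55: 29 each from C, E, F = 29*3 = 87 chips; eligible C, E, F
Layer 56-133: 78 each from E, F = 78*2 = 156 chips; eligible E, F

Pot 1: 156 chips, eligible: A, C, E, F
Pot 2: 87 chips, eligible: C, E, F
Pot 3: 156 chips, eligible: E, F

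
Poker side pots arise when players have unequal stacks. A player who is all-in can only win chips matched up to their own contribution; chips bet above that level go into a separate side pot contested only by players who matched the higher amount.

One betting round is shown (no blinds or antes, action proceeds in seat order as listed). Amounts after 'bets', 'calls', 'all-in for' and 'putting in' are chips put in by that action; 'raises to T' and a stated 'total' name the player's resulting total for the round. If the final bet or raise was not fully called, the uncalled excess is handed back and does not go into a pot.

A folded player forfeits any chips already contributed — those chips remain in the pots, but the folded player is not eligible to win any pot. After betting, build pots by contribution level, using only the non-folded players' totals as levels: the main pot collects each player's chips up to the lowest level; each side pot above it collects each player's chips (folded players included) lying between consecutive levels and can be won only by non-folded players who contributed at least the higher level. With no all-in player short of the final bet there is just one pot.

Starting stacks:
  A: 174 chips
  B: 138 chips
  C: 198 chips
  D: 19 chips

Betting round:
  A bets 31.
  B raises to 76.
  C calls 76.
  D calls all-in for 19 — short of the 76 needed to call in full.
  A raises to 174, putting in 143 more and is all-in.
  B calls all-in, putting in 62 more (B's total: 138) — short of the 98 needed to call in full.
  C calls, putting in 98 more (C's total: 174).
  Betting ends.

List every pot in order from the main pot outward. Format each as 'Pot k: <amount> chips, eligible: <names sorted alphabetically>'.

Pot 1: 76 chips, eligible: A, B, C, D
Pot 2: 357 chips, eligible: A, B, C
Pot 3: 72 chips, eligible: A, C

Derivation:
Contributions: A=174, B=138, C=174, D=19
Pot levels (distinct totals of non-folded players): 19, 138, 174
Layer 1-19: 19 each from A, B, C, D = 19*4 = 76 chips; eligible A, B, C, D
Layer 20-138: 119 each from A, B, C = 119*3 = 357 chips; eligible A, B, C
Layer 139-174: 36 each from A, C = 36*2 = 72 chips; eligible A, C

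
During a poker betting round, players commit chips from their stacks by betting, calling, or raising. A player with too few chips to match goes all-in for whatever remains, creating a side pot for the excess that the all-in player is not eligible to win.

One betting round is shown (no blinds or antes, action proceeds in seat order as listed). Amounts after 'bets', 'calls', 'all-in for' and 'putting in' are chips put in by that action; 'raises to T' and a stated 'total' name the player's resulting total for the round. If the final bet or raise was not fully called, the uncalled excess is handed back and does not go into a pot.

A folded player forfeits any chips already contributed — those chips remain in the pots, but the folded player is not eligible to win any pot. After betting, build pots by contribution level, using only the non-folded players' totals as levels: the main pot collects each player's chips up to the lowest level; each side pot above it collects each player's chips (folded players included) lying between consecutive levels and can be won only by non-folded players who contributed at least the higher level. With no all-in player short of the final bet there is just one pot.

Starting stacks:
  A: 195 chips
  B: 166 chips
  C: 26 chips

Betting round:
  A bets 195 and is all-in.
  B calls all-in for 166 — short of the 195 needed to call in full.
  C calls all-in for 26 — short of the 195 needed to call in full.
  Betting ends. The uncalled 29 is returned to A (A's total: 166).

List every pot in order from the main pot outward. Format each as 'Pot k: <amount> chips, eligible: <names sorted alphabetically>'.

Contributions (after 29 returned to A): A=166, B=166, C=26
Pot levels (distinct totals of non-folded players): 26, 166
Layer 1-26: 26 each from A, B, C = 26*3 = 78 chips; eligible A, B, C
Layer 27-166: 140 each from A, B = 140*2 = 280 chips; eligible A, B

Pot 1: 78 chips, eligible: A, B, C
Pot 2: 280 chips, eligible: A, B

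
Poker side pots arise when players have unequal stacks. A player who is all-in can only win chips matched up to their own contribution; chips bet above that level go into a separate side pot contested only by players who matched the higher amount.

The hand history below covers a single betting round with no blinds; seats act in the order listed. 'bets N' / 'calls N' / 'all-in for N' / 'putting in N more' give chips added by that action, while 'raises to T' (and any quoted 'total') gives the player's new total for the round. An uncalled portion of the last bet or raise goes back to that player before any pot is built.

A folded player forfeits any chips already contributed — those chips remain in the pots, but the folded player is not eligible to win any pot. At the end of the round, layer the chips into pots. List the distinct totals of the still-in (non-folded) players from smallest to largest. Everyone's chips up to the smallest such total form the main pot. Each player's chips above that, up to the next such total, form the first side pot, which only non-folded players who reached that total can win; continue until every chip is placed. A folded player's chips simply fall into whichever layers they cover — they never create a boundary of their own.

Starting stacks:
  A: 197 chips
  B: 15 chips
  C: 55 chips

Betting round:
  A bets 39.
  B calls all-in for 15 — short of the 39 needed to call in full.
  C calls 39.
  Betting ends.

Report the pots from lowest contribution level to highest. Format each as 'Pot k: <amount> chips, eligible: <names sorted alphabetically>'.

Contributions: A=39, B=15, C=39
Pot levels (distinct totals of non-folded players): 15, 39
Layer 1-15: 15 each from A, B, C = 15*3 = 45 chips; eligible A, B, C
Layer 16-39: 24 each from A, C = 24*2 = 48 chips; eligible A, C

Pot 1: 45 chips, eligible: A, B, C
Pot 2: 48 chips, eligible: A, C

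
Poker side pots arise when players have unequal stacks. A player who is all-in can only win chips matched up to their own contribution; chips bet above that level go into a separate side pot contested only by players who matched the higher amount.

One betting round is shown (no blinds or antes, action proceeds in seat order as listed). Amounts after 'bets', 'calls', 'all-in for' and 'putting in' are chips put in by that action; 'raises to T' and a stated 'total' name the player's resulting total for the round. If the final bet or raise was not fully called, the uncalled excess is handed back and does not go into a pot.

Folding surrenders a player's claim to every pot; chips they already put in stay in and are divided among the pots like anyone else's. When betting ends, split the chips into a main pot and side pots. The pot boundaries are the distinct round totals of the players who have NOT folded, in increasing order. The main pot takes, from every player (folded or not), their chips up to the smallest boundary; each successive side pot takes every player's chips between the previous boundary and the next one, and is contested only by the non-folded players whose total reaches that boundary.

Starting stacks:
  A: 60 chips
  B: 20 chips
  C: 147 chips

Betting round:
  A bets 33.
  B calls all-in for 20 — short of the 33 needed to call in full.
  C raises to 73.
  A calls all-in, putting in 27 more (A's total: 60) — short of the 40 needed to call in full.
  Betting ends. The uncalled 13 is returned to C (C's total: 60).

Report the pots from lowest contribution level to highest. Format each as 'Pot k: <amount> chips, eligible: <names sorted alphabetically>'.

Contributions (after 13 returned to C): A=60, B=20, C=60
Pot levels (distinct totals of non-folded players): 20, 60
Layer 1-20: 20 each from A, B, C = 20*3 = 60 chips; eligible A, B, C
Layer 21-60: 40 each from A, C = 40*2 = 80 chips; eligible A, C

Pot 1: 60 chips, eligible: A, B, C
Pot 2: 80 chips, eligible: A, C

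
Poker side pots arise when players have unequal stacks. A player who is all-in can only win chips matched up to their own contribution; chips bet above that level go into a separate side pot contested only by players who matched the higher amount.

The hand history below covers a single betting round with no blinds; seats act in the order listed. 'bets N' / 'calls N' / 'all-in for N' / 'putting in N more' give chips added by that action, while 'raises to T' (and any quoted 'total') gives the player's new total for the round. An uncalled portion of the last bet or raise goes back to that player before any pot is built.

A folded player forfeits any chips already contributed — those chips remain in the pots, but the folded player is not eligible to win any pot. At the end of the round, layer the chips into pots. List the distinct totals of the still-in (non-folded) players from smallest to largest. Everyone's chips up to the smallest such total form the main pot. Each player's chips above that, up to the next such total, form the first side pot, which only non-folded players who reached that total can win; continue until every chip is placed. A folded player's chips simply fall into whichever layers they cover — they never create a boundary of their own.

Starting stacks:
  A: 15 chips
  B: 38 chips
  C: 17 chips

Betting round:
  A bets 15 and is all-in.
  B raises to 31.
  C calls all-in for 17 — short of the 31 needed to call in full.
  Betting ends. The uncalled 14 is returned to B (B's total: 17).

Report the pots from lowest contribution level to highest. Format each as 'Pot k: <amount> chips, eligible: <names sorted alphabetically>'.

Contributions (after 14 returned to B): A=15, B=17, C=17
Pot levels (distinct totals of non-folded players): 15, 17
Layer 1-15: 15 each from A, B, C = 15*3 = 45 chips; eligible A, B, C
Layer 16-17: 2 each from B, C = 2*2 = 4 chips; eligible B, C

Pot 1: 45 chips, eligible: A, B, C
Pot 2: 4 chips, eligible: B, C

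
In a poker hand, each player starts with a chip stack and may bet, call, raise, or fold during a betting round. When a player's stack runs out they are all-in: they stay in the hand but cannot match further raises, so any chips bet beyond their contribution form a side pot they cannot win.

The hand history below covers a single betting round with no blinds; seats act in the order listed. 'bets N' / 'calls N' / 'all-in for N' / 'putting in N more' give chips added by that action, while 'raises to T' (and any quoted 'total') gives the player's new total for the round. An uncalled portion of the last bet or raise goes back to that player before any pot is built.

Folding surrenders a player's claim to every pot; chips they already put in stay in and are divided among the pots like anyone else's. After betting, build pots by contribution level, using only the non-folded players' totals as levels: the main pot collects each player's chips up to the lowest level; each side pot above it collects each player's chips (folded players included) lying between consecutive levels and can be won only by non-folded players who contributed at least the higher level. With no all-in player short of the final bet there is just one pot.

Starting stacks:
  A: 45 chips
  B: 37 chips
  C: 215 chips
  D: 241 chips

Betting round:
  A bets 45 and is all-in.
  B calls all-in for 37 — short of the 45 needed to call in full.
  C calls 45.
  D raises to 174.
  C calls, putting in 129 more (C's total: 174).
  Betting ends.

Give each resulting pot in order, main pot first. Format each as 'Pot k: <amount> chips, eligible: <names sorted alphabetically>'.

Pot 1: 148 chips, eligible: A, B, C, D
Pot 2: 24 chips, eligible: A, C, D
Pot 3: 258 chips, eligible: C, D

Derivation:
Contributions: A=45, B=37, C=174, D=174
Pot levels (distinct totals of non-folded players): 37, 45, 174
Layer 1-37: 37 each from A, B, C, D = 37*4 = 148 chips; eligible A, B, C, D
Layer 38-45: 8 each from A, C, D = 8*3 = 24 chips; eligible A, C, D
Layer 46-174: 129 each from C, D = 129*2 = 258 chips; eligible C, D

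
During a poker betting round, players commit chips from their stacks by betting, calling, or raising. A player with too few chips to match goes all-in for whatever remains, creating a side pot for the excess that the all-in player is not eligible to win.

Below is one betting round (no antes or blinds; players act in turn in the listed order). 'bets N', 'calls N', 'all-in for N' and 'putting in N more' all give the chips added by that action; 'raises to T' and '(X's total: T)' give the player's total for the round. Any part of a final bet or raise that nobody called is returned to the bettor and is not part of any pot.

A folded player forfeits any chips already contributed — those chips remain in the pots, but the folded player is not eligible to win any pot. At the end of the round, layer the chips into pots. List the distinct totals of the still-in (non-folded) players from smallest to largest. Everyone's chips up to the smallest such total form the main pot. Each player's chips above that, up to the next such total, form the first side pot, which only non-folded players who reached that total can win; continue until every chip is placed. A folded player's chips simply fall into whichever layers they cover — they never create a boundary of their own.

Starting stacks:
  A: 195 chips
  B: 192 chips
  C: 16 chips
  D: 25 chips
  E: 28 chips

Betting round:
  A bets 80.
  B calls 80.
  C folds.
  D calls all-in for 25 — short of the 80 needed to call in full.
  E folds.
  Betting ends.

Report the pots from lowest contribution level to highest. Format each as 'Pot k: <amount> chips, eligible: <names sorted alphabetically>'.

Pot 1: 75 chips, eligible: A, B, D
Pot 2: 110 chips, eligible: A, B

Derivation:
Contributions: A=80, B=80, D=25
Folded: C, E
Pot levels (distinct totals of non-folded players): 25, 80
Layer 1-25: 25 each from A, B, D = 25*3 = 75 chips; eligible A, B, D
Layer 26-80: 55 each from A, B = 55*2 = 110 chips; eligible A, B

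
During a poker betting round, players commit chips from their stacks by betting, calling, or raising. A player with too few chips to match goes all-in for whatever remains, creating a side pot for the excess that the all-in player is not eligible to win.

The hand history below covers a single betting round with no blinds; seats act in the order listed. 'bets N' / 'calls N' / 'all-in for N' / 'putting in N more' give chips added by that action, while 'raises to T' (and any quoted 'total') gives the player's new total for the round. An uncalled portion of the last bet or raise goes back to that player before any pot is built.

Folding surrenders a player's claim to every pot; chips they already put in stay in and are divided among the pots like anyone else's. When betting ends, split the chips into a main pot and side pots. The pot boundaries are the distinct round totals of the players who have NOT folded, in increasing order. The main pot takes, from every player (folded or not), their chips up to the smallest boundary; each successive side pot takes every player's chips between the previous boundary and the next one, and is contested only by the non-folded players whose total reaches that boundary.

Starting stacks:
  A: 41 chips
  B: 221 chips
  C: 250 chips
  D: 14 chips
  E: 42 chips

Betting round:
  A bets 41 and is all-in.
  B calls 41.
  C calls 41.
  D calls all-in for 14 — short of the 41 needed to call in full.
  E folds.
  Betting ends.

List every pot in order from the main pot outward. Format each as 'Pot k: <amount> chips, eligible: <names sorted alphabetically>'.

Pot 1: 56 chips, eligible: A, B, C, D
Pot 2: 81 chips, eligible: A, B, C

Derivation:
Contributions: A=41, B=41, C=41, D=14
Folded: E
Pot levels (distinct totals of non-folded players): 14, 41
Layer 1-14: 14 each from A, B, C, D = 14*4 = 56 chips; eligible A, B, C, D
Layer 15-41: 27 each from A, B, C = 27*3 = 81 chips; eligible A, B, C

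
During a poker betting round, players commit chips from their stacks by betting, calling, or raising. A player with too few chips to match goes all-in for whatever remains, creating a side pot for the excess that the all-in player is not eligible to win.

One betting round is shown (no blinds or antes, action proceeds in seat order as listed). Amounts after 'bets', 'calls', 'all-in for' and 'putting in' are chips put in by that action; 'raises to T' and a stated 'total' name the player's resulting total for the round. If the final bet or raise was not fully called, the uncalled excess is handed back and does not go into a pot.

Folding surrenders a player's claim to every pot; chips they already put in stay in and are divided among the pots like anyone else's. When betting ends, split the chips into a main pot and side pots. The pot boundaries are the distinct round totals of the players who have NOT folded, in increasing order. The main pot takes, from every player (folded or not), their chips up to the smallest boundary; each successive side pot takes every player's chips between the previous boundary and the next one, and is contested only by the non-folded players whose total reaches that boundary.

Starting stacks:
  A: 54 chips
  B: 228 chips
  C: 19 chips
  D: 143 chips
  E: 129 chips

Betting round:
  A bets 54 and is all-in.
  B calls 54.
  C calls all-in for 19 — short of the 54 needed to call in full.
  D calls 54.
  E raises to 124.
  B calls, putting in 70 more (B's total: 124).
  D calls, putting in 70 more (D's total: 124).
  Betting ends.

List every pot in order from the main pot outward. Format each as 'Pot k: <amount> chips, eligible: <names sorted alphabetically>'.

Pot 1: 95 chips, eligible: A, B, C, D, E
Pot 2: 140 chips, eligible: A, B, D, E
Pot 3: 210 chips, eligible: B, D, E

Derivation:
Contributions: A=54, B=124, C=19, D=124, E=124
Pot levels (distinct totals of non-folded players): 19, 54, 124
Layer 1-19: 19 each from A, B, C, D, E = 19*5 = 95 chips; eligible A, B, C, D, E
Layer 20-54: 35 each from A, B, D, E = 35*4 = 140 chips; eligible A, B, D, E
Layer 55-124: 70 each from B, D, E = 70*3 = 210 chips; eligible B, D, E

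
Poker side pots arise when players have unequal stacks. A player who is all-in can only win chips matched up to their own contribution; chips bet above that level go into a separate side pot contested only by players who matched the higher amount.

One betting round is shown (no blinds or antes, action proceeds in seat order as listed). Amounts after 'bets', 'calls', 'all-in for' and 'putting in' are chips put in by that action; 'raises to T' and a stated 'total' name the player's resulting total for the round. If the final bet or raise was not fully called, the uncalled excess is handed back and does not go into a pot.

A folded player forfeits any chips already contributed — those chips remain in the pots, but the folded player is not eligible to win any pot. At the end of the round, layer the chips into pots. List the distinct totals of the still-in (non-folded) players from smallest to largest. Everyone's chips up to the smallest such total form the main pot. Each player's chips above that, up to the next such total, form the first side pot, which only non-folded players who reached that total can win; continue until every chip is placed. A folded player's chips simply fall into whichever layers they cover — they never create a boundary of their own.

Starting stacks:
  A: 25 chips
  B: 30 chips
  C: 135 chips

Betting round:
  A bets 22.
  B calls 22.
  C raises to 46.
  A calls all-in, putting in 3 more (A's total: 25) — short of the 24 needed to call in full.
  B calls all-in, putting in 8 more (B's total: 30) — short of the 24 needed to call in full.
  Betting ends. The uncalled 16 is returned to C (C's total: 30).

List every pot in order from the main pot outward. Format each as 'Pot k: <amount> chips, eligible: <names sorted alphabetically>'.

Pot 1: 75 chips, eligible: A, B, C
Pot 2: 10 chips, eligible: B, C

Derivation:
Contributions (after 16 returned to C): A=25, B=30, C=30
Pot levels (distinct totals of non-folded players): 25, 30
Layer 1-25: 25 each from A, B, C = 25*3 = 75 chips; eligible A, B, C
Layer 26-30: 5 each from B, C = 5*2 = 10 chips; eligible B, C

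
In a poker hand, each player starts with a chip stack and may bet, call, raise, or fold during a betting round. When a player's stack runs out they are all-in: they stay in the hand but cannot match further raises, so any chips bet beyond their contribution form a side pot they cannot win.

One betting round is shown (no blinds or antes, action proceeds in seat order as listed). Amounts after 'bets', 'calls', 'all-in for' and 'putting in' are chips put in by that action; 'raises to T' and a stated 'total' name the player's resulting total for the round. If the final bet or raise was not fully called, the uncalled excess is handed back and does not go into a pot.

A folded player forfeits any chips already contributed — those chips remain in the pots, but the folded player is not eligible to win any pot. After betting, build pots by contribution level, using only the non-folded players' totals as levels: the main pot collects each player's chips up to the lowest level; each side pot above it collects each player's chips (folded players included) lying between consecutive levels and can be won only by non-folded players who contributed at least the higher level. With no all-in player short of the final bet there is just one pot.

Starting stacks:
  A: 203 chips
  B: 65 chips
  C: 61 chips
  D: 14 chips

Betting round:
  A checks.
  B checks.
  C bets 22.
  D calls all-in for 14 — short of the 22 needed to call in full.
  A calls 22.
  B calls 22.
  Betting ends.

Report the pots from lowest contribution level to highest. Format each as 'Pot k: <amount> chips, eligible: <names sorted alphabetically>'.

Contributions: A=22, B=22, C=22, D=14
Pot levels (distinct totals of non-folded players): 14, 22
Layer 1-14: 14 each from A, B, C, D = 14*4 = 56 chips; eligible A, B, C, D
Layer 15-22: 8 each from A, B, C = 8*3 = 24 chips; eligible A, B, C

Pot 1: 56 chips, eligible: A, B, C, D
Pot 2: 24 chips, eligible: A, B, C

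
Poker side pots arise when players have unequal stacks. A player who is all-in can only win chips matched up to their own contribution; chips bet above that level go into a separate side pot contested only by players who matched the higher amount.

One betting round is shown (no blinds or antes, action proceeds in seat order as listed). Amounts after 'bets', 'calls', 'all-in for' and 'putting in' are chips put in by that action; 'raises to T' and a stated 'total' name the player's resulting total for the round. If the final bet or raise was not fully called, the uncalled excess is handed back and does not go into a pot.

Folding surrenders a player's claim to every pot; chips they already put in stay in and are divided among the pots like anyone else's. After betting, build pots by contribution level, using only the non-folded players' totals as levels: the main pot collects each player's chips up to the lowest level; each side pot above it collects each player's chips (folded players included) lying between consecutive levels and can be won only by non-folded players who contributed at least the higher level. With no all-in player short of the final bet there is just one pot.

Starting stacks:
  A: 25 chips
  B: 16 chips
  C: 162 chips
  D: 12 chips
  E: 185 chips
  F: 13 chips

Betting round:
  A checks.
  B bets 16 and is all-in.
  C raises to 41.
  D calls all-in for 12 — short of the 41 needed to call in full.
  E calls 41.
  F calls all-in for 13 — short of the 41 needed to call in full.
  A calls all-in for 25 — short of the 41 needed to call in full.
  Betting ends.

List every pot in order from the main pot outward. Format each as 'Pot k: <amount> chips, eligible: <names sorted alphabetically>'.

Contributions: A=25, B=16, C=41, D=12, E=41, F=13
Pot levels (distinct totals of non-folded players): 12, 13, 16, 25, 41
Layer 1-12: 12 each from A, B, C, D, E, F = 12*6 = 72 chips; eligible A, B, C, D, E, F
Layer 13-13: 1 each from A, B, C, E, F = 1*5 = 5 chips; eligible A, B, C, E, F
Layer 14-16: 3 each from A, B, C, E = 3*4 = 12 chips; eligible A, B, C, E
Layer 17-25: 9 each from A, C, E = 9*3 = 27 chips; eligible A, C, E
Layer 26-41: 16 each from C, E = 16*2 = 32 chips; eligible C, E

Pot 1: 72 chips, eligible: A, B, C, D, E, F
Pot 2: 5 chips, eligible: A, B, C, E, F
Pot 3: 12 chips, eligible: A, B, C, E
Pot 4: 27 chips, eligible: A, C, E
Pot 5: 32 chips, eligible: C, E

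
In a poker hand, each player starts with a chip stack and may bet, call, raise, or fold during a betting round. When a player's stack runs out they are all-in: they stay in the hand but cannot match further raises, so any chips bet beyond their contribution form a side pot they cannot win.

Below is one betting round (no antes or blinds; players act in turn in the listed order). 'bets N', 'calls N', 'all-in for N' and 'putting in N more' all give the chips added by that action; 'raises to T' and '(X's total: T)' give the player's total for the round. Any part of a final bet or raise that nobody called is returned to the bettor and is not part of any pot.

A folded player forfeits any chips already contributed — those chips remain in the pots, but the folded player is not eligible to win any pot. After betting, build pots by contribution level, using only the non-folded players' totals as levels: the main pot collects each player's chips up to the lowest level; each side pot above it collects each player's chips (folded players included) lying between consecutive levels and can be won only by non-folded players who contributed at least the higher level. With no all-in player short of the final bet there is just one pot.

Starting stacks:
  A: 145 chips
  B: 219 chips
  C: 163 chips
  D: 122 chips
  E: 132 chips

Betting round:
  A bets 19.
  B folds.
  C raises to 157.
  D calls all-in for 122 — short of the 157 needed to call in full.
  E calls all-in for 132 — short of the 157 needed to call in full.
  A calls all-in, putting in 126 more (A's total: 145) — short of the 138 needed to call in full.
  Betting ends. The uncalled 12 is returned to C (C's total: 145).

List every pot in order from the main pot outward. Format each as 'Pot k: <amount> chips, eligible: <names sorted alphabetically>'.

Contributions (after 12 returned to C): A=145, C=145, D=122, E=132
Folded: B
Pot levels (distinct totals of non-folded players): 122, 132, 145
Layer 1-122: 122 each from A, C, D, E = 122*4 = 488 chips; eligible A, C, D, E
Layer 123-132: 10 each from A, C, E = 10*3 = 30 chips; eligible A, C, E
Layer 133-145: 13 each from A, C = 13*2 = 26 chips; eligible A, C

Pot 1: 488 chips, eligible: A, C, D, E
Pot 2: 30 chips, eligible: A, C, E
Pot 3: 26 chips, eligible: A, C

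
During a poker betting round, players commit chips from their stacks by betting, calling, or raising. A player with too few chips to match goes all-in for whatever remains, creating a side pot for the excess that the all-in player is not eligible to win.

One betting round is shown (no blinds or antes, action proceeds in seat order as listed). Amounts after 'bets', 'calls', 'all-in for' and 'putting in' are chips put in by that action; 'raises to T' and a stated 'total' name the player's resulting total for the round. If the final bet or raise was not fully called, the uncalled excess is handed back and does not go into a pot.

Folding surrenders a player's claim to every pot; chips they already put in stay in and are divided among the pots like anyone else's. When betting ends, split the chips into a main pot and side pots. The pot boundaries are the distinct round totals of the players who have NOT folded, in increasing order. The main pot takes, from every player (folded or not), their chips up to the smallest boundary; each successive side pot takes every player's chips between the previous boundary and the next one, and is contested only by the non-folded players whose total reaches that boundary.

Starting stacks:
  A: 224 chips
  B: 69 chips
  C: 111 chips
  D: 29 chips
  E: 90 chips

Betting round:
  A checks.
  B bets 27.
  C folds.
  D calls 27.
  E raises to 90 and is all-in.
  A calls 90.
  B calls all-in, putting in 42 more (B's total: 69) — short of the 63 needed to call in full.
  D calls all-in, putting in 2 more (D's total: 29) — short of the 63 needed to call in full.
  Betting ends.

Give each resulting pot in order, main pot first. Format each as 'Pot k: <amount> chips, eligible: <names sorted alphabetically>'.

Contributions: A=90, B=69, D=29, E=90
Folded: C
Pot levels (distinct totals of non-folded players): 29, 69, 90
Layer 1-29: 29 each from A, B, D, E = 29*4 = 116 chips; eligible A, B, D, E
Layer 30-69: 40 each from A, B, E = 40*3 = 120 chips; eligible A, B, E
Layer 70-90: 21 each from A, E = 21*2 = 42 chips; eligible A, E

Pot 1: 116 chips, eligible: A, B, D, E
Pot 2: 120 chips, eligible: A, B, E
Pot 3: 42 chips, eligible: A, E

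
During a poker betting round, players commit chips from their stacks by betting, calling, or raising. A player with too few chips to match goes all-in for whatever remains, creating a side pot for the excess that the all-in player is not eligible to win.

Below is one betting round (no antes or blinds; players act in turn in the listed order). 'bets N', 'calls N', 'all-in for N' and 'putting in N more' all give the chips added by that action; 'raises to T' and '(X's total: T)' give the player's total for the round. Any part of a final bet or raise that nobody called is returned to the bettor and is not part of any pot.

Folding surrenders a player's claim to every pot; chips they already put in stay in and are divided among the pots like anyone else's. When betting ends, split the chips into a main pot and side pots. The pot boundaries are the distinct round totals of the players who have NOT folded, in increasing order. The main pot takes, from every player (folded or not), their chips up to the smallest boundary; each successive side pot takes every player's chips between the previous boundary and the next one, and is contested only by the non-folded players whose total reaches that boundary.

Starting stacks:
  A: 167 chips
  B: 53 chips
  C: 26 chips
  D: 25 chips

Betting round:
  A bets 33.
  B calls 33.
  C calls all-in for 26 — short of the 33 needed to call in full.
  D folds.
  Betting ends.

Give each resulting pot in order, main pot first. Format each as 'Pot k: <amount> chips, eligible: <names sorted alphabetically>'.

Contributions: A=33, B=33, C=26
Folded: D
Pot levels (distinct totals of non-folded players): 26, 33
Layer 1-26: 26 each from A, B, C = 26*3 = 78 chips; eligible A, B, C
Layer 27-33: 7 each from A, B = 7*2 = 14 chips; eligible A, B

Pot 1: 78 chips, eligible: A, B, C
Pot 2: 14 chips, eligible: A, B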